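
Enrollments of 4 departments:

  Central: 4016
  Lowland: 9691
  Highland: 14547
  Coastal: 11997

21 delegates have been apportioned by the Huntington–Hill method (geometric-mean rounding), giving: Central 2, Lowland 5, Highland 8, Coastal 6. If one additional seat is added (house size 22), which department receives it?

Priority for the next seat is population ÷ (√(s·(s+1))).
Priorities: Central 1639.525, Lowland 1769.326, Highland 1714.380, Coastal 1851.177.
Highest priority: Coastal.

Coastal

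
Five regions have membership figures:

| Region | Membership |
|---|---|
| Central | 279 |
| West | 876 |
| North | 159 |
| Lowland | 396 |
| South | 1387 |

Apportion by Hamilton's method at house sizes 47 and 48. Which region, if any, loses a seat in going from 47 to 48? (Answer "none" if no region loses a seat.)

At 47 seats: Central 4, West 13, North 3, Lowland 6, South 21.
At 48 seats: Central 4, West 14, North 2, Lowland 6, South 22.
North drops from 3 to 2.

North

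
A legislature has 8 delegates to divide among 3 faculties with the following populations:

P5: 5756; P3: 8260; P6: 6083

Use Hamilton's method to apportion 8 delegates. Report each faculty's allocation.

P5 2; P3 3; P6 3

The standard divisor is 20099/8 ≈ 2512.375.
Standard quotas: P5 2.2911, P3 3.2877, P6 2.4212.
Lower quotas: P5 2, P3 3, P6 2 (sum 7, leaving 1 seat).
Remainders in descending order: P6 0.4212, P5 0.2911, P3 0.2877.
The surplus seat goes to P6.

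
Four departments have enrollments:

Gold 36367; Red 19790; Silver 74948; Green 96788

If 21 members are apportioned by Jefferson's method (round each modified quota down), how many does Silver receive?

Standard divisor 227893/21 ≈ 10852.048; standard quotas: Gold 3.351, Red 1.824, Silver 6.906, Green 8.919.
Rounding down gives 3, 1, 6, 8 = 18 seats, so the divisor must be adjusted.
With modified divisor 9790: modified quotas Gold 3.715, Red 2.021, Silver 7.656, Green 9.886.
Rounding down: Gold 3, Red 2, Silver 7, Green 9 (total 21).
Silver receives 7.

7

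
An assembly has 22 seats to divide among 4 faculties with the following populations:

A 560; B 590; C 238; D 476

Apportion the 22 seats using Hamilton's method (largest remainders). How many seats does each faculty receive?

The standard divisor is 1864/22 ≈ 84.727.
Standard quotas: A 6.609, B 6.964, C 2.809, D 5.618.
Lower quotas: A 6, B 6, C 2, D 5 (sum 19, leaving 3 seats).
Remainders in descending order: B 0.964, C 0.809, D 0.618, A 0.609.
Largest remainders: B, C, D receive the extra seats.

A 6, B 7, C 3, D 6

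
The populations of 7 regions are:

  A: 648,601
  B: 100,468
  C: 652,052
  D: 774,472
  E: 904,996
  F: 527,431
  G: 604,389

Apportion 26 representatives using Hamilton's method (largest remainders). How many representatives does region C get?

4

Standard divisor: 4212409 ÷ 26 ≈ 162015.731.
Standard quotas: A 4.0033, B 0.6201, C 4.0246, D 4.7802, E 5.5859, F 3.2554, G 3.7304.
Lower quotas: A 4, B 0, C 4, D 4, E 5, F 3, G 3 (sum 23, leaving 3 seats).
Remainders in descending order: D 0.7802, G 0.7304, B 0.6201, E 0.5859, F 0.2554, C 0.0246, A 0.0033.
Largest remainders: D, G, B receive the extra seats.
C receives 4.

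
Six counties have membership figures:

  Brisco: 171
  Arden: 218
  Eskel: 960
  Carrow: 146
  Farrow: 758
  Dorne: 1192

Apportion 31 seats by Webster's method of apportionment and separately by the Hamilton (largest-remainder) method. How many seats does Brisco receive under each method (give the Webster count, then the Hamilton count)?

Webster: Brisco 2, Arden 2, Eskel 8, Carrow 1, Farrow 7, Dorne 11.
Hamilton: Brisco 1, Arden 2, Eskel 9, Carrow 1, Farrow 7, Dorne 11.
Brisco gets 2 under Webster and 1 under Hamilton.

2 and 1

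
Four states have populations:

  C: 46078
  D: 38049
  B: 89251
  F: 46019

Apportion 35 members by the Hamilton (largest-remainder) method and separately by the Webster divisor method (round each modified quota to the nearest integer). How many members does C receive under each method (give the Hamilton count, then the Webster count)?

Hamilton: C 8, D 6, B 14, F 7.
Webster: C 7, D 6, B 15, F 7.
C gets 8 under Hamilton and 7 under Webster.

8 and 7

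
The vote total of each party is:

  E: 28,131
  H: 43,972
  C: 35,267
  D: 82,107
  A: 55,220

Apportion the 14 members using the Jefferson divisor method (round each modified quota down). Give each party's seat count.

Standard divisor 244697/14 ≈ 17478.357; standard quotas: E 1.609, H 2.516, C 2.018, D 4.698, A 3.159.
Rounding down gives 1, 2, 2, 4, 3 = 12 seats, so the divisor must be adjusted.
With modified divisor 14400: modified quotas E 1.954, H 3.054, C 2.449, D 5.702, A 3.835.
Rounding down: E 1, H 3, C 2, D 5, A 3 (total 14).

E=1, H=3, C=2, D=5, A=3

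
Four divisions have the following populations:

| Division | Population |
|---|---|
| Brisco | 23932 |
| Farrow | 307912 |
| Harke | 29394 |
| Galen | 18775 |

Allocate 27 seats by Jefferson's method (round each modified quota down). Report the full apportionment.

Standard divisor 380013/27 ≈ 14074.556; standard quotas: Brisco 1.700, Farrow 21.877, Harke 2.088, Galen 1.334.
Rounding down gives 1, 21, 2, 1 = 25 seats, so the divisor must be adjusted.
With modified divisor 13100: modified quotas Brisco 1.827, Farrow 23.505, Harke 2.244, Galen 1.433.
Rounding down: Brisco 1, Farrow 23, Harke 2, Galen 1 (total 27).

Brisco 1; Farrow 23; Harke 2; Galen 1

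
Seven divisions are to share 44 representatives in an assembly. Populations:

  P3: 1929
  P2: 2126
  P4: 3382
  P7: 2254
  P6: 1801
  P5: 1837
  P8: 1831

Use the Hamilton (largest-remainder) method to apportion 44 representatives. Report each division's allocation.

Total 15160; standard divisor 15160/44 ≈ 344.545.
Standard quotas: P3 5.599, P2 6.170, P4 9.816, P7 6.542, P6 5.227, P5 5.332, P8 5.314.
Lower quotas: P3 5, P2 6, P4 9, P7 6, P6 5, P5 5, P8 5 (sum 41, leaving 3 seats).
Remainders in descending order: P4 0.816, P3 0.599, P7 0.542, P5 0.332, P8 0.314, P6 0.227, P2 0.170.
Largest remainders: P4, P3, P7 receive the extra seats.

P3: 6, P2: 6, P4: 10, P7: 7, P6: 5, P5: 5, P8: 5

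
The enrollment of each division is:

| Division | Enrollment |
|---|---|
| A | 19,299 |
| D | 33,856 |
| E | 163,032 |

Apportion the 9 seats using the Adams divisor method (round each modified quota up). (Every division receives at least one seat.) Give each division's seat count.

Standard divisor 216187/9 ≈ 24020.778; standard quotas: A 0.803, D 1.409, E 6.787.
Rounding up gives 1, 2, 7 = 10 seats, so the divisor must be adjusted.
With modified divisor 29900: modified quotas A 0.645, D 1.132, E 5.453.
Rounding up: A 1, D 2, E 6 (total 9).

A: 1, D: 2, E: 6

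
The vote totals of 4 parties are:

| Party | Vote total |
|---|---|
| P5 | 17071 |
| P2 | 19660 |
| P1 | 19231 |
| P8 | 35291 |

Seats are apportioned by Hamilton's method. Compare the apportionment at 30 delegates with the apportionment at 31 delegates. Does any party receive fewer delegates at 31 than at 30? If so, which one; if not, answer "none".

At 30 seats: P5 6, P2 6, P1 6, P8 12.
At 31 seats: P5 6, P2 7, P1 6, P8 12.
No party's allocation decreased.

none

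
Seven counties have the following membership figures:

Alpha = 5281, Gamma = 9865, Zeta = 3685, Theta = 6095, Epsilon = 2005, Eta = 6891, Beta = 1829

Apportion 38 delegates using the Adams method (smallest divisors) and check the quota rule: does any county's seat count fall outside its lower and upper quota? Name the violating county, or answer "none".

Standard quotas: Alpha 5.629, Gamma 10.515, Zeta 3.928, Theta 6.497, Epsilon 2.137, Eta 7.345, Beta 1.950.
Adams allocation: Alpha 6, Gamma 10, Zeta 4, Theta 7, Epsilon 2, Eta 7, Beta 2.
Every allocation lies between the lower and upper quota.

none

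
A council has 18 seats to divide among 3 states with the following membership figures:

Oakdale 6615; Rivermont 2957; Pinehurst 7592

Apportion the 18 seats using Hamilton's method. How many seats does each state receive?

Oakdale 7; Rivermont 3; Pinehurst 8

The standard divisor is 17164/18 ≈ 953.556.
Standard quotas: Oakdale 6.9372, Rivermont 3.1010, Pinehurst 7.9618.
Lower quotas: Oakdale 6, Rivermont 3, Pinehurst 7 (sum 16, leaving 2 seats).
Remainders in descending order: Pinehurst 0.9618, Oakdale 0.9372, Rivermont 0.1010.
The surplus seats go to Pinehurst, Oakdale.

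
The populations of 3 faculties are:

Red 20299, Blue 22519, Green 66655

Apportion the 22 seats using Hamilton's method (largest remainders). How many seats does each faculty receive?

Red 4, Blue 5, Green 13

Total 109473; standard divisor 109473/22 ≈ 4976.045.
Standard quotas: Red 4.0793, Blue 4.5255, Green 13.3952.
Lower quotas: Red 4, Blue 4, Green 13 (sum 21, leaving 1 seat).
Remainders in descending order: Blue 0.5255, Green 0.3952, Red 0.0793.
Largest remainder: Blue receives the extra seat.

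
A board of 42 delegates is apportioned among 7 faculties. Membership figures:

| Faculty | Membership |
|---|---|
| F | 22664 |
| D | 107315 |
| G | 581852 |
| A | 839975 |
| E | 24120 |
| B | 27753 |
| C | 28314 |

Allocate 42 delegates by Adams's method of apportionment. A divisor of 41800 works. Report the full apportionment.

F: 1; D: 3; G: 14; A: 21; E: 1; B: 1; C: 1

With modified divisor 41800: modified quotas F 0.542, D 2.567, G 13.920, A 20.095, E 0.577, B 0.664, C 0.677.
Rounding up: F 1, D 3, G 14, A 21, E 1, B 1, C 1 (total 42).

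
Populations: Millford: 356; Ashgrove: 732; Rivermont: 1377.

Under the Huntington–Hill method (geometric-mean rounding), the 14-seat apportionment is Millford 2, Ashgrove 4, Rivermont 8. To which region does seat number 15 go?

Ashgrove

Priority for the next seat is population ÷ (√(s·(s+1))).
Priorities: Millford 145.336, Ashgrove 163.680, Rivermont 162.281.
Highest priority: Ashgrove.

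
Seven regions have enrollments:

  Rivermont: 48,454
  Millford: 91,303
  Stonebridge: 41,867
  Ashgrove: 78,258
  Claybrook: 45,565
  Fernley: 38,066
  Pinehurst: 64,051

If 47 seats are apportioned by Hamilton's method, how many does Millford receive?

Total 407564; standard divisor 407564/47 ≈ 8671.574.
Standard quotas: Rivermont 5.5877, Millford 10.5290, Stonebridge 4.8281, Ashgrove 9.0247, Claybrook 5.2545, Fernley 4.3897, Pinehurst 7.3863.
Lower quotas: Rivermont 5, Millford 10, Stonebridge 4, Ashgrove 9, Claybrook 5, Fernley 4, Pinehurst 7 (sum 44, leaving 3 seats).
Remainders in descending order: Stonebridge 0.8281, Rivermont 0.5877, Millford 0.5290, Fernley 0.3897, Pinehurst 0.3863, Claybrook 0.2545, Ashgrove 0.0247.
The surplus seats go to Stonebridge, Rivermont, Millford.
Millford receives 11.

11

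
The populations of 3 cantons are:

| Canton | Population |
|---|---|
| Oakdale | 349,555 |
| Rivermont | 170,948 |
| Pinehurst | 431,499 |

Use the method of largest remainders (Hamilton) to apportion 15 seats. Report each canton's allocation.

Oakdale 5; Rivermont 3; Pinehurst 7

Standard divisor: 952002 ÷ 15 ≈ 63466.8.
Standard quotas: Oakdale 5.5077, Rivermont 2.6935, Pinehurst 6.7988.
Lower quotas: Oakdale 5, Rivermont 2, Pinehurst 6 (sum 13, leaving 2 seats).
Remainders in descending order: Pinehurst 0.7988, Rivermont 0.6935, Oakdale 0.5077.
Largest remainders: Pinehurst, Rivermont receive the extra seats.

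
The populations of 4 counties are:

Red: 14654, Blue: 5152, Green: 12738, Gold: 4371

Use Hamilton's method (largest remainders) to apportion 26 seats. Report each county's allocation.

Red: 10, Blue: 4, Green: 9, Gold: 3

The standard divisor is 36915/26 ≈ 1419.808.
Standard quotas: Red 10.3211, Blue 3.6287, Green 8.9716, Gold 3.0786.
Lower quotas: Red 10, Blue 3, Green 8, Gold 3 (sum 24, leaving 2 seats).
Remainders in descending order: Green 0.9716, Blue 0.6287, Red 0.3211, Gold 0.0786.
Largest remainders: Green, Blue receive the extra seats.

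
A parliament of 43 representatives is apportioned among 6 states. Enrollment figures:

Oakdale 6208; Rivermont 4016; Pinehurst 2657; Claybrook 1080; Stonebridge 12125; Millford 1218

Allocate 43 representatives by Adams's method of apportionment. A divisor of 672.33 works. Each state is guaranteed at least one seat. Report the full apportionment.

Oakdale 10; Rivermont 6; Pinehurst 4; Claybrook 2; Stonebridge 19; Millford 2

With modified divisor 672.33: modified quotas Oakdale 9.234, Rivermont 5.973, Pinehurst 3.952, Claybrook 1.606, Stonebridge 18.034, Millford 1.812.
Rounding up: Oakdale 10, Rivermont 6, Pinehurst 4, Claybrook 2, Stonebridge 19, Millford 2 (total 43).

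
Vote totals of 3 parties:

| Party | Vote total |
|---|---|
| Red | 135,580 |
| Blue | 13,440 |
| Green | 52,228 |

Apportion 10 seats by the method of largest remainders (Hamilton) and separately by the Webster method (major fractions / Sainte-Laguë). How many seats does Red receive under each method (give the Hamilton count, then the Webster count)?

Hamilton: Red 7, Blue 1, Green 2.
Webster: Red 6, Blue 1, Green 3.
Red gets 7 under Hamilton and 6 under Webster.

7 and 6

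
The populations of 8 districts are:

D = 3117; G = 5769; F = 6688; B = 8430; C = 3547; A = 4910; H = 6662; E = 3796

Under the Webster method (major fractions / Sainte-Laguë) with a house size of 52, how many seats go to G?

Standard divisor 42919/52 ≈ 825.365; standard quotas: D 3.777, G 6.990, F 8.103, B 10.214, C 4.297, A 5.949, H 8.072, E 4.599.
Rounding to the nearest integer gives D 4, G 7, F 8, B 10, C 4, A 6, H 8, E 5 — total 52, matching the house size, so no adjustment is needed.
G receives 7.

7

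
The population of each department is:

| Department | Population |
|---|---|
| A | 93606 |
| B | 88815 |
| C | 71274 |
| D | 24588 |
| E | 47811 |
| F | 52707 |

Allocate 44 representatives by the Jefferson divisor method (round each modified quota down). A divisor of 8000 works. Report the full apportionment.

A=11; B=11; C=8; D=3; E=5; F=6

With modified divisor 8000: modified quotas A 11.701, B 11.102, C 8.909, D 3.074, E 5.976, F 6.588.
Rounding down: A 11, B 11, C 8, D 3, E 5, F 6 (total 44).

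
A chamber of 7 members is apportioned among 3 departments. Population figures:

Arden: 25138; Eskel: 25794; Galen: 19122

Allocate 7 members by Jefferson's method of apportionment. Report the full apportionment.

Arden 2, Eskel 3, Galen 2

Standard divisor 70054/7 ≈ 10007.714; standard quotas: Arden 2.512, Eskel 2.577, Galen 1.911.
Rounding down gives 2, 2, 1 = 5 seats, so the divisor must be adjusted.
With modified divisor 8500: modified quotas Arden 2.957, Eskel 3.035, Galen 2.250.
Rounding down: Arden 2, Eskel 3, Galen 2 (total 7).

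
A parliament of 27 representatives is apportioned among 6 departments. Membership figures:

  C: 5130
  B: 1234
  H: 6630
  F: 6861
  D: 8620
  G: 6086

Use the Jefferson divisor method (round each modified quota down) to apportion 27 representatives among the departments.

C 4, B 1, H 5, F 5, D 7, G 5

Standard divisor 34561/27 ≈ 1280.037; standard quotas: C 4.008, B 0.964, H 5.180, F 5.360, D 6.734, G 4.755.
Rounding down gives 4, 0, 5, 5, 6, 4 = 24 seats, so the divisor must be adjusted.
With modified divisor 1200: modified quotas C 4.275, B 1.028, H 5.525, F 5.718, D 7.183, G 5.072.
Rounding down: C 4, B 1, H 5, F 5, D 7, G 5 (total 27).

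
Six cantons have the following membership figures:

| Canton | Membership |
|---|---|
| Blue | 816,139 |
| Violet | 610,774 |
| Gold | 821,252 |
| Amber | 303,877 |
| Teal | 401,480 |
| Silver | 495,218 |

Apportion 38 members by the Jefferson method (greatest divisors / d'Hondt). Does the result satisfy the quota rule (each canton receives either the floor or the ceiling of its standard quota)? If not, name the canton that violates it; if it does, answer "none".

none

Standard quotas: Blue 8.993, Violet 6.730, Gold 9.049, Amber 3.348, Teal 4.424, Silver 5.457.
Jefferson allocation: Blue 9, Violet 7, Gold 9, Amber 3, Teal 4, Silver 6.
Every allocation lies between the lower and upper quota.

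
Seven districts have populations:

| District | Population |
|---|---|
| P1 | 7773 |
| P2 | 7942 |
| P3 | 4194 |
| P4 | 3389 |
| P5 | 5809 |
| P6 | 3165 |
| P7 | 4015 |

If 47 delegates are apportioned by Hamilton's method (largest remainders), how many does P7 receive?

5

Standard divisor: 36287 ÷ 47 ≈ 772.064.
Standard quotas: P1 10.0678, P2 10.2867, P3 5.4322, P4 4.3895, P5 7.5240, P6 4.0994, P7 5.2003.
Lower quotas: P1 10, P2 10, P3 5, P4 4, P5 7, P6 4, P7 5 (sum 45, leaving 2 seats).
Remainders in descending order: P5 0.5240, P3 0.4322, P4 0.3895, P2 0.2867, P7 0.2003, P6 0.0994, P1 0.0678.
Largest remainders: P5, P3 receive the extra seats.
P7 receives 5.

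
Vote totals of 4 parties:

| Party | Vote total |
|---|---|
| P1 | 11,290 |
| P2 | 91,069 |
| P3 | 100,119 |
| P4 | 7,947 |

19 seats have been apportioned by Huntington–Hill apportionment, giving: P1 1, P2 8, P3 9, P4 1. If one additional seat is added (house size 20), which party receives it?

Priority for the next seat is population ÷ (√(s·(s+1))).
Priorities: P1 7983.236, P2 10732.585, P3 10553.469, P4 5619.378.
Highest priority: P2.

P2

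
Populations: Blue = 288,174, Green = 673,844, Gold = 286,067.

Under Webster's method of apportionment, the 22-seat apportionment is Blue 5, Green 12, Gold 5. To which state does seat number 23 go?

Green

Priority for the next seat is population ÷ (current seats + 0.5).
Priorities: Blue 52395.273, Green 53907.520, Gold 52012.182.
Highest priority: Green.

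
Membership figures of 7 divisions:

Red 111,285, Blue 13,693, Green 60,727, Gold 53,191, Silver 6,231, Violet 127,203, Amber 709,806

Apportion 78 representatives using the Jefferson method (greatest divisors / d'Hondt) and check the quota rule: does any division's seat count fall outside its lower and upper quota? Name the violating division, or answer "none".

Amber

Standard quotas: Red 8.021, Blue 0.987, Green 4.377, Gold 3.834, Silver 0.449, Violet 9.169, Amber 51.163.
Jefferson allocation: Red 8, Blue 1, Green 4, Gold 3, Silver 0, Violet 9, Amber 53.
Amber has quota 51.163 (lower 51, upper 52) but receives 53 — outside the quota interval.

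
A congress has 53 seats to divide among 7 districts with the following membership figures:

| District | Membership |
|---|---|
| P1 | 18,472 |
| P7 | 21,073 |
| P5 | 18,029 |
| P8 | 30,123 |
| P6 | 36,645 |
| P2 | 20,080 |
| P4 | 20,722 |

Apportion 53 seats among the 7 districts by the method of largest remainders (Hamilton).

Total 165144; standard divisor 165144/53 ≈ 3115.925.
Standard quotas: P1 5.9283, P7 6.7630, P5 5.7861, P8 9.6674, P6 11.7606, P2 6.4443, P4 6.6504.
Lower quotas: P1 5, P7 6, P5 5, P8 9, P6 11, P2 6, P4 6 (sum 48, leaving 5 seats).
Remainders in descending order: P1 0.9283, P5 0.7861, P7 0.7630, P6 0.7606, P8 0.6674, P4 0.6504, P2 0.4443.
The surplus seats go to P1, P5, P7, P6, P8.

P1 6; P7 7; P5 6; P8 10; P6 12; P2 6; P4 6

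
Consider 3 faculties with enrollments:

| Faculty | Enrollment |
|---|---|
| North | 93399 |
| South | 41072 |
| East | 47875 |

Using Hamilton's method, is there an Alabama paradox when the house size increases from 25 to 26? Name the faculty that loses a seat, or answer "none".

At 25 seats: North 13, South 6, East 6.
At 26 seats: North 13, South 6, East 7.
No faculty's allocation decreased.

none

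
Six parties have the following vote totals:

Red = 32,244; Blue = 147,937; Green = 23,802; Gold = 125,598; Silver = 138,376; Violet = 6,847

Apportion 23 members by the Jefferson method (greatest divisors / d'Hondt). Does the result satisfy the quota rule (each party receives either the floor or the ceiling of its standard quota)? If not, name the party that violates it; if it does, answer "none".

none

Standard quotas: Red 1.562, Blue 7.166, Green 1.153, Gold 6.084, Silver 6.703, Violet 0.332.
Jefferson allocation: Red 1, Blue 8, Green 1, Gold 6, Silver 7, Violet 0.
Every allocation lies between the lower and upper quota.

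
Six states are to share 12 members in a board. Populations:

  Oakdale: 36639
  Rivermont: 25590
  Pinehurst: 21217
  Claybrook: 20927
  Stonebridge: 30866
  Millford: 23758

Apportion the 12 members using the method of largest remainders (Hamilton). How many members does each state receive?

Oakdale 3, Rivermont 2, Pinehurst 2, Claybrook 1, Stonebridge 2, Millford 2

Standard divisor: 158997 ÷ 12 ≈ 13249.75.
Standard quotas: Oakdale 2.7653, Rivermont 1.9314, Pinehurst 1.6013, Claybrook 1.5794, Stonebridge 2.3296, Millford 1.7931.
Lower quotas: Oakdale 2, Rivermont 1, Pinehurst 1, Claybrook 1, Stonebridge 2, Millford 1 (sum 8, leaving 4 seats).
Remainders in descending order: Rivermont 0.9314, Millford 0.7931, Oakdale 0.7653, Pinehurst 0.6013, Claybrook 0.5794, Stonebridge 0.3296.
Largest remainders: Rivermont, Millford, Oakdale, Pinehurst receive the extra seats.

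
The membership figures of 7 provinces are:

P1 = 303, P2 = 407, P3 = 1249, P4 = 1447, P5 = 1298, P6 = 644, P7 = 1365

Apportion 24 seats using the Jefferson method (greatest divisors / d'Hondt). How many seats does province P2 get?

Standard divisor 6713/24 ≈ 279.708; standard quotas: P1 1.083, P2 1.455, P3 4.465, P4 5.173, P5 4.641, P6 2.302, P7 4.880.
Rounding down gives 1, 1, 4, 5, 4, 2, 4 = 21 seats, so the divisor must be adjusted.
With modified divisor 245: modified quotas P1 1.237, P2 1.661, P3 5.098, P4 5.906, P5 5.298, P6 2.629, P7 5.571.
Rounding down: P1 1, P2 1, P3 5, P4 5, P5 5, P6 2, P7 5 (total 24).
P2 receives 1.

1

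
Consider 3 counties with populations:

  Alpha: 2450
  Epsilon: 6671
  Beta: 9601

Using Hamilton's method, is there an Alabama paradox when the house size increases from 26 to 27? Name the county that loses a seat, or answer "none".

At 26 seats: Alpha 4, Epsilon 9, Beta 13.
At 27 seats: Alpha 3, Epsilon 10, Beta 14.
Alpha drops from 4 to 3.

Alpha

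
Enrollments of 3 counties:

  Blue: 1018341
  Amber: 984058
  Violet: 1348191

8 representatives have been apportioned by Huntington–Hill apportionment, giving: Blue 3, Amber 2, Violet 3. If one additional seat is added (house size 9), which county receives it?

Priority for the next seat is population ÷ (√(s·(s+1))).
Priorities: Blue 293969.725, Amber 401739.996, Violet 389189.218.
Highest priority: Amber.

Amber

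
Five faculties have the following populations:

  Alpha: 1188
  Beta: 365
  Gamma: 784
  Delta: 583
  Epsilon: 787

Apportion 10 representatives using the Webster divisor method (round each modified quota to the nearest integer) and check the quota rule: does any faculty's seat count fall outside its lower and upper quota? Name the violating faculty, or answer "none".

Standard quotas: Alpha 3.205, Beta 0.985, Gamma 2.115, Delta 1.573, Epsilon 2.123.
Webster allocation: Alpha 3, Beta 1, Gamma 2, Delta 2, Epsilon 2.
Every allocation lies between the lower and upper quota.

none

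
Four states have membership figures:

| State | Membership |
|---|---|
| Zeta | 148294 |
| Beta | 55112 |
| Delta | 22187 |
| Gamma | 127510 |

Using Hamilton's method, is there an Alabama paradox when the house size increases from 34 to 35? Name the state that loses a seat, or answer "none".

Beta

At 34 seats: Zeta 14, Beta 6, Delta 2, Gamma 12.
At 35 seats: Zeta 15, Beta 5, Delta 2, Gamma 13.
Beta drops from 6 to 5.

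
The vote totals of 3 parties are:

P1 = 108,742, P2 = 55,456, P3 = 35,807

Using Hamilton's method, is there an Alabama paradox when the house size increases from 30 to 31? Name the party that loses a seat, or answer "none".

P3

At 30 seats: P1 16, P2 8, P3 6.
At 31 seats: P1 17, P2 9, P3 5.
P3 drops from 6 to 5.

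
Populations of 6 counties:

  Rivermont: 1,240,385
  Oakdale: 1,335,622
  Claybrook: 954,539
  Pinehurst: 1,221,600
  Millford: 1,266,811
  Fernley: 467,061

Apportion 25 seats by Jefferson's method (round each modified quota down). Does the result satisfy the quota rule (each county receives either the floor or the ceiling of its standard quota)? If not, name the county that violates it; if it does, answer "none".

none

Standard quotas: Rivermont 4.781, Oakdale 5.148, Claybrook 3.679, Pinehurst 4.709, Millford 4.883, Fernley 1.800.
Jefferson allocation: Rivermont 5, Oakdale 5, Claybrook 4, Pinehurst 5, Millford 5, Fernley 1.
Every allocation lies between the lower and upper quota.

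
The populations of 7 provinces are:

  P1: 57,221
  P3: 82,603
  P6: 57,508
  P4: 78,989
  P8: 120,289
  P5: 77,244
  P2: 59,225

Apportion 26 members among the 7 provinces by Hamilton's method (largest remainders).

P1=3, P3=4, P6=3, P4=4, P8=6, P5=3, P2=3

Total 533079; standard divisor 533079/26 ≈ 20503.038.
Standard quotas: P1 2.7909, P3 4.0288, P6 2.8049, P4 3.8526, P8 5.8669, P5 3.7674, P2 2.8886.
Lower quotas: P1 2, P3 4, P6 2, P4 3, P8 5, P5 3, P2 2 (sum 21, leaving 5 seats).
Remainders in descending order: P2 0.8886, P8 0.8669, P4 0.8526, P6 0.8049, P1 0.7909, P5 0.7674, P3 0.0288.
The surplus seats go to P2, P8, P4, P6, P1.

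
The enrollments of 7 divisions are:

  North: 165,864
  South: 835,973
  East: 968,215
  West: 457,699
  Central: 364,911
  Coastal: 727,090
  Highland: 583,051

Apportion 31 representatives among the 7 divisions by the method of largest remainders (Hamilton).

North 1; South 6; East 7; West 4; Central 3; Coastal 6; Highland 4

Total 4102803; standard divisor 4102803/31 ≈ 132348.484.
Standard quotas: North 1.2532, South 6.3165, East 7.3156, West 3.4583, Central 2.7572, Coastal 5.4938, Highland 4.4054.
Lower quotas: North 1, South 6, East 7, West 3, Central 2, Coastal 5, Highland 4 (sum 28, leaving 3 seats).
Remainders in descending order: Central 0.7572, Coastal 0.4938, West 0.4583, Highland 0.4054, South 0.3165, East 0.3156, North 0.2532.
Largest remainders: Central, Coastal, West receive the extra seats.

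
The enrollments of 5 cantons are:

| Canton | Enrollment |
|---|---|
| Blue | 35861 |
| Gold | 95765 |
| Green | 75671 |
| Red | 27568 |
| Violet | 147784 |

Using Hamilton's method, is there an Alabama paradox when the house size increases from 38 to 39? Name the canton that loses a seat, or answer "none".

Blue

At 38 seats: Blue 4, Gold 9, Green 7, Red 3, Violet 15.
At 39 seats: Blue 3, Gold 10, Green 8, Red 3, Violet 15.
Blue drops from 4 to 3.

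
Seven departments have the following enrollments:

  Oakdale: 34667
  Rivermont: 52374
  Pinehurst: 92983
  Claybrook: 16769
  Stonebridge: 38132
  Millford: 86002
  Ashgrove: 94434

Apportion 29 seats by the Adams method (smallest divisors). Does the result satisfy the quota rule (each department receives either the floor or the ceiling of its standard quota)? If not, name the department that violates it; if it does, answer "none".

Standard quotas: Oakdale 2.420, Rivermont 3.657, Pinehurst 6.492, Claybrook 1.171, Stonebridge 2.662, Millford 6.005, Ashgrove 6.593.
Adams allocation: Oakdale 3, Rivermont 4, Pinehurst 6, Claybrook 1, Stonebridge 3, Millford 6, Ashgrove 6.
Every allocation lies between the lower and upper quota.

none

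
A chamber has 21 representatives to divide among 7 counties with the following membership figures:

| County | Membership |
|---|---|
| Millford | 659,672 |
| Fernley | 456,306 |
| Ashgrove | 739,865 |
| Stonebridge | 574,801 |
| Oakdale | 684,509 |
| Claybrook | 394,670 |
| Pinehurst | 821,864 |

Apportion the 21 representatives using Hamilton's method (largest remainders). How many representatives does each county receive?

Standard divisor: 4331687 ÷ 21 ≈ 206270.81.
Standard quotas: Millford 3.1981, Fernley 2.2122, Ashgrove 3.5869, Stonebridge 2.7866, Oakdale 3.3185, Claybrook 1.9134, Pinehurst 3.9844.
Lower quotas: Millford 3, Fernley 2, Ashgrove 3, Stonebridge 2, Oakdale 3, Claybrook 1, Pinehurst 3 (sum 17, leaving 4 seats).
Remainders in descending order: Pinehurst 0.9844, Claybrook 0.9134, Stonebridge 0.7866, Ashgrove 0.5869, Oakdale 0.3185, Fernley 0.2122, Millford 0.1981.
Largest remainders: Pinehurst, Claybrook, Stonebridge, Ashgrove receive the extra seats.

Millford=3, Fernley=2, Ashgrove=4, Stonebridge=3, Oakdale=3, Claybrook=2, Pinehurst=4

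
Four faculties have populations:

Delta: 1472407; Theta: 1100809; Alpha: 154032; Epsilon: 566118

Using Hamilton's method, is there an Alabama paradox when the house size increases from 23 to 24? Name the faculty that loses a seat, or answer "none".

At 23 seats: Delta 10, Theta 8, Alpha 1, Epsilon 4.
At 24 seats: Delta 11, Theta 8, Alpha 1, Epsilon 4.
No faculty's allocation decreased.

none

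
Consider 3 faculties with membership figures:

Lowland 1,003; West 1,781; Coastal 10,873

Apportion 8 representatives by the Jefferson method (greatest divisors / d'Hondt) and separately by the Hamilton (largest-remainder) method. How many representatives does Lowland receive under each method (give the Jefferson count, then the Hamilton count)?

Jefferson: Lowland 0, West 1, Coastal 7.
Hamilton: Lowland 1, West 1, Coastal 6.
Lowland gets 0 under Jefferson and 1 under Hamilton.

0 and 1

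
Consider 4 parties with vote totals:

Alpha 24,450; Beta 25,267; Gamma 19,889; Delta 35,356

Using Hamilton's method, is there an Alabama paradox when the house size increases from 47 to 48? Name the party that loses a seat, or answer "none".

none

At 47 seats: Alpha 11, Beta 11, Gamma 9, Delta 16.
At 48 seats: Alpha 11, Beta 12, Gamma 9, Delta 16.
No party's allocation decreased.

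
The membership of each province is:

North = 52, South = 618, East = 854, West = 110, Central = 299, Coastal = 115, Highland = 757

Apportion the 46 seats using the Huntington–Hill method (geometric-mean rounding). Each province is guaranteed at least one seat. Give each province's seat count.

North: 1, South: 10, East: 14, West: 2, Central: 5, Coastal: 2, Highland: 12

With divisor 62: modified quotas North 0.839, South 9.968, East 13.774, West 1.774, Central 4.823, Coastal 1.855, Highland 12.210.
Geometric-mean thresholds: North (min 1), South √(9·10)=9.487, East √(13·14)=13.491, West √(1·2)=1.414, Central √(4·5)=4.472, Coastal √(1·2)=1.414, Highland √(12·13)=12.490.
Each quota rounded against its threshold gives North 1, South 10, East 14, West 2, Central 5, Coastal 2, Highland 12 (total 46).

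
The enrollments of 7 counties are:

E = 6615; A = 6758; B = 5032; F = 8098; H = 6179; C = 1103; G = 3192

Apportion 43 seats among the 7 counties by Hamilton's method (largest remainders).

E 8, A 8, B 6, F 9, H 7, C 1, G 4

Standard divisor: 36977 ÷ 43 ≈ 859.93.
Standard quotas: E 7.6925, A 7.8588, B 5.8516, F 9.4170, H 7.1855, C 1.2827, G 3.7119.
Lower quotas: E 7, A 7, B 5, F 9, H 7, C 1, G 3 (sum 39, leaving 4 seats).
Remainders in descending order: A 0.8588, B 0.8516, G 0.7119, E 0.6925, F 0.4170, C 0.2827, H 0.1855.
Largest remainders: A, B, G, E receive the extra seats.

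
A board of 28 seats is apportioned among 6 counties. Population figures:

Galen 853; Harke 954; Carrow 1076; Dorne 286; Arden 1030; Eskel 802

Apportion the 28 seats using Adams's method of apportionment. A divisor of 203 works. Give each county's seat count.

With modified divisor 203: modified quotas Galen 4.202, Harke 4.700, Carrow 5.300, Dorne 1.409, Arden 5.074, Eskel 3.951.
Rounding up: Galen 5, Harke 5, Carrow 6, Dorne 2, Arden 6, Eskel 4 (total 28).

Galen 5, Harke 5, Carrow 6, Dorne 2, Arden 6, Eskel 4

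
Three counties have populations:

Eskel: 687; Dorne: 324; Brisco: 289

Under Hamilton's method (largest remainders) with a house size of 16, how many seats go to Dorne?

Standard divisor: 1300 ÷ 16 ≈ 81.25.
Standard quotas: Eskel 8.455, Dorne 3.988, Brisco 3.557.
Lower quotas: Eskel 8, Dorne 3, Brisco 3 (sum 14, leaving 2 seats).
Remainders in descending order: Dorne 0.988, Brisco 0.557, Eskel 0.455.
The surplus seats go to Dorne, Brisco.
Dorne receives 4.

4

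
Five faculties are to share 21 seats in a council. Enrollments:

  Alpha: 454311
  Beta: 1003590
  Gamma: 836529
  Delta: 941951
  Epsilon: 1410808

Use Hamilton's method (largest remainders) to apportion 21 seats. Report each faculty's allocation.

Total 4647189; standard divisor 4647189/21 ≈ 221294.714.
Standard quotas: Alpha 2.0530, Beta 4.5351, Gamma 3.7802, Delta 4.2565, Epsilon 6.3752.
Lower quotas: Alpha 2, Beta 4, Gamma 3, Delta 4, Epsilon 6 (sum 19, leaving 2 seats).
Remainders in descending order: Gamma 0.7802, Beta 0.5351, Epsilon 0.3752, Delta 0.2565, Alpha 0.0530.
The surplus seats go to Gamma, Beta.

Alpha 2, Beta 5, Gamma 4, Delta 4, Epsilon 6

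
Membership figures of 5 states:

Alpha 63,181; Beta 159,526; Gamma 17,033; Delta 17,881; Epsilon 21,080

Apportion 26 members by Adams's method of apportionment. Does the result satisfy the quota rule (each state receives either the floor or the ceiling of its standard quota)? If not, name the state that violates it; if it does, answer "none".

Standard quotas: Alpha 5.894, Beta 14.882, Gamma 1.589, Delta 1.668, Epsilon 1.967.
Adams allocation: Alpha 6, Beta 14, Gamma 2, Delta 2, Epsilon 2.
Every allocation lies between the lower and upper quota.

none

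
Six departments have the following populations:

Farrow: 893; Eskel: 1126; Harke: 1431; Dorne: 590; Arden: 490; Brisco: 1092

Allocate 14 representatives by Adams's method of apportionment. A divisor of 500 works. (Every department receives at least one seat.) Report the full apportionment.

Farrow 2, Eskel 3, Harke 3, Dorne 2, Arden 1, Brisco 3

With modified divisor 500: modified quotas Farrow 1.786, Eskel 2.252, Harke 2.862, Dorne 1.180, Arden 0.980, Brisco 2.184.
Rounding up: Farrow 2, Eskel 3, Harke 3, Dorne 2, Arden 1, Brisco 3 (total 14).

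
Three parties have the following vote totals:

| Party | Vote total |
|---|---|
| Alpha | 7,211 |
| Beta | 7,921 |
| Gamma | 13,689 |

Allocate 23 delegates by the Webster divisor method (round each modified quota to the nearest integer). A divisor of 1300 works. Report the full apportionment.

Alpha=6; Beta=6; Gamma=11

With modified divisor 1300: modified quotas Alpha 5.547, Beta 6.093, Gamma 10.530.
Rounding to the nearest integer: Alpha 6, Beta 6, Gamma 11 (total 23).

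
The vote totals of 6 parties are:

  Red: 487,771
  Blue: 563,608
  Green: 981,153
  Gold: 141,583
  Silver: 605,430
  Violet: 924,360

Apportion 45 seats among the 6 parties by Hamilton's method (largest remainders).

Total 3703905; standard divisor 3703905/45 = 82309.
Standard quotas: Red 5.9261, Blue 6.8475, Green 11.9204, Gold 1.7201, Silver 7.3556, Violet 11.2304.
Lower quotas: Red 5, Blue 6, Green 11, Gold 1, Silver 7, Violet 11 (sum 41, leaving 4 seats).
Remainders in descending order: Red 0.9261, Green 0.9204, Blue 0.8475, Gold 0.7201, Silver 0.3556, Violet 0.2304.
Largest remainders: Red, Green, Blue, Gold receive the extra seats.

Red=6; Blue=7; Green=12; Gold=2; Silver=7; Violet=11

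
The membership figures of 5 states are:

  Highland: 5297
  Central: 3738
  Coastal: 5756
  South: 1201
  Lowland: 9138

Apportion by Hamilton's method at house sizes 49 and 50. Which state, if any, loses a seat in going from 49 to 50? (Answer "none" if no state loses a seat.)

At 49 seats: Highland 10, Central 7, Coastal 11, South 3, Lowland 18.
At 50 seats: Highland 11, Central 7, Coastal 12, South 2, Lowland 18.
South drops from 3 to 2.

South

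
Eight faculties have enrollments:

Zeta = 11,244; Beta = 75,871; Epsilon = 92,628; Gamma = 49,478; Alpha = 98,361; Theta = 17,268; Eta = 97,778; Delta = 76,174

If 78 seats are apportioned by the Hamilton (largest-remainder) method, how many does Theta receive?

3

Standard divisor: 518802 ÷ 78 ≈ 6651.308.
Standard quotas: Zeta 1.6905, Beta 11.4069, Epsilon 13.9263, Gamma 7.4388, Alpha 14.7882, Theta 2.5962, Eta 14.7006, Delta 11.4525.
Lower quotas: Zeta 1, Beta 11, Epsilon 13, Gamma 7, Alpha 14, Theta 2, Eta 14, Delta 11 (sum 73, leaving 5 seats).
Remainders in descending order: Epsilon 0.9263, Alpha 0.7882, Eta 0.7006, Zeta 0.6905, Theta 0.5962, Delta 0.4525, Gamma 0.4388, Beta 0.4069.
Largest remainders: Epsilon, Alpha, Eta, Zeta, Theta receive the extra seats.
Theta receives 3.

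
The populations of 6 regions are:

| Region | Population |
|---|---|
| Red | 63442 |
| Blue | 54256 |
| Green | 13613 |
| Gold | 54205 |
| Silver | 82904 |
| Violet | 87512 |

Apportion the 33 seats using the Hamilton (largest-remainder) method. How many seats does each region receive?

Red 6, Blue 5, Green 1, Gold 5, Silver 8, Violet 8

The standard divisor is 355932/33 ≈ 10785.818.
Standard quotas: Red 5.8820, Blue 5.0303, Green 1.2621, Gold 5.0256, Silver 7.6864, Violet 8.1136.
Lower quotas: Red 5, Blue 5, Green 1, Gold 5, Silver 7, Violet 8 (sum 31, leaving 2 seats).
Remainders in descending order: Red 0.8820, Silver 0.6864, Green 0.2621, Violet 0.1136, Blue 0.0303, Gold 0.0256.
Largest remainders: Red, Silver receive the extra seats.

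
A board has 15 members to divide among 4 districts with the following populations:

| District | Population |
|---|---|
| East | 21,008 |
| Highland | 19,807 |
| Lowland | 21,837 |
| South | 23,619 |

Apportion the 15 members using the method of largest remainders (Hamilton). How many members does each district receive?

Standard divisor: 86271 ÷ 15 ≈ 5751.4.
Standard quotas: East 3.6527, Highland 3.4439, Lowland 3.7968, South 4.1067.
Lower quotas: East 3, Highland 3, Lowland 3, South 4 (sum 13, leaving 2 seats).
Remainders in descending order: Lowland 0.7968, East 0.6527, Highland 0.4439, South 0.1067.
The surplus seats go to Lowland, East.

East=4; Highland=3; Lowland=4; South=4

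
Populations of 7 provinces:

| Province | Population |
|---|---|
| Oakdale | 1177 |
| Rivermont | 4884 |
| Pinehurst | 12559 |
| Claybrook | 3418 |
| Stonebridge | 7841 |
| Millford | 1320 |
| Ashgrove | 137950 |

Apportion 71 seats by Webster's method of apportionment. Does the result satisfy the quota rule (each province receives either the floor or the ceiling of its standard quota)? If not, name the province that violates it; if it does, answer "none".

Standard quotas: Oakdale 0.494, Rivermont 2.050, Pinehurst 5.272, Claybrook 1.435, Stonebridge 3.291, Millford 0.554, Ashgrove 57.904.
Webster allocation: Oakdale 0, Rivermont 2, Pinehurst 5, Claybrook 1, Stonebridge 3, Millford 1, Ashgrove 59.
Ashgrove has quota 57.904 (lower 57, upper 58) but receives 59 — outside the quota interval.

Ashgrove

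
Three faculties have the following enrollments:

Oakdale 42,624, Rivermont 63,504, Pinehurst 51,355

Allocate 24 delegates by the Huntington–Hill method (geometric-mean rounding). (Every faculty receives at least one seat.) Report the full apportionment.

Oakdale=6; Rivermont=10; Pinehurst=8

With divisor 6635: modified quotas Oakdale 6.424, Rivermont 9.571, Pinehurst 7.740.
Geometric-mean thresholds: Oakdale √(6·7)=6.481, Rivermont √(9·10)=9.487, Pinehurst √(7·8)=7.483.
Each quota rounded against its threshold gives Oakdale 6, Rivermont 10, Pinehurst 8 (total 24).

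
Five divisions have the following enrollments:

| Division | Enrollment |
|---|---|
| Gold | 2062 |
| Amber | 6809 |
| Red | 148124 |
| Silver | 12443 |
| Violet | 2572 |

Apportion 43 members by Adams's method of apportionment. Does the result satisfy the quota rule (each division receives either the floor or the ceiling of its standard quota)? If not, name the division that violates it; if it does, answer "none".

Standard quotas: Gold 0.515, Amber 1.702, Red 37.029, Silver 3.111, Violet 0.643.
Adams allocation: Gold 1, Amber 2, Red 36, Silver 3, Violet 1.
Red has quota 37.029 (lower 37, upper 38) but receives 36 — outside the quota interval.

Red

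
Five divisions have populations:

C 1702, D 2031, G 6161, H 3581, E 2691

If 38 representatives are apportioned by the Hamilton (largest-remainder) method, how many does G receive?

Standard divisor: 16166 ÷ 38 ≈ 425.421.
Standard quotas: C 4.0007, D 4.7741, G 14.4821, H 8.4175, E 6.3255.
Lower quotas: C 4, D 4, G 14, H 8, E 6 (sum 36, leaving 2 seats).
Remainders in descending order: D 0.7741, G 0.4821, H 0.4175, E 0.3255, C 0.0007.
The surplus seats go to D, G.
G receives 15.

15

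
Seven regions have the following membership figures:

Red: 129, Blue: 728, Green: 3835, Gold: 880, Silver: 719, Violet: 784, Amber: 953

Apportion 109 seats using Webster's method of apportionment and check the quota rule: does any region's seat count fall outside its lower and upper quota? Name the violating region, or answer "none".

Green

Standard quotas: Red 1.751, Blue 9.884, Green 52.070, Gold 11.948, Silver 9.762, Violet 10.645, Amber 12.939.
Webster allocation: Red 2, Blue 10, Green 51, Gold 12, Silver 10, Violet 11, Amber 13.
Green has quota 52.070 (lower 52, upper 53) but receives 51 — outside the quota interval.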